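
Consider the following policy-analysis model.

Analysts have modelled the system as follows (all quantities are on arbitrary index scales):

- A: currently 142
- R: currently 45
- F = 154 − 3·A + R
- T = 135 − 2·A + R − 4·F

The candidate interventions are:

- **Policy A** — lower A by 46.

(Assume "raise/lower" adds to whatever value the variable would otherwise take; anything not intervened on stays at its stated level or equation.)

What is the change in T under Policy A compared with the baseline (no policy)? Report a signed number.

Baseline:
  A = 142
  R = 45
  F = 154 − 3·142 + 45 = -227
  T = 135 − 2·142 + 45 − 4·(-227) = 804
Policy A (A − 46):
  A = 142 − 46 = 96
  R = 45
  F = 154 − 3·96 + 45 = -89
  T = 135 − 2·96 + 45 − 4·(-89) = 344
Change in T: 344 − 804 = -460

-460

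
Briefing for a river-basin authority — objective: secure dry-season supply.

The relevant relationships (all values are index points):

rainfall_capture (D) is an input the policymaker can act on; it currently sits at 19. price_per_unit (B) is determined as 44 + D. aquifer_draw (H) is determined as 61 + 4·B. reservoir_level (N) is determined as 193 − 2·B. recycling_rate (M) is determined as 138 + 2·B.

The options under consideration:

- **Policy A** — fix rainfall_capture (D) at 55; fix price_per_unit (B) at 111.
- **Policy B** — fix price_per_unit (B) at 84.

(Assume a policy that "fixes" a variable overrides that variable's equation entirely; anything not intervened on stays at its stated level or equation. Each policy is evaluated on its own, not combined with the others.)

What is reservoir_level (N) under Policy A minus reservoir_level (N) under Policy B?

-54

Policy A (D := 55, B := 111):
  D = 55
  B = 111
  N = 193 − 2·111 = -29
Policy B (B := 84):
  D = 19
  B = 84
  N = 193 − 2·84 = 25
N: -29 − 25 = -54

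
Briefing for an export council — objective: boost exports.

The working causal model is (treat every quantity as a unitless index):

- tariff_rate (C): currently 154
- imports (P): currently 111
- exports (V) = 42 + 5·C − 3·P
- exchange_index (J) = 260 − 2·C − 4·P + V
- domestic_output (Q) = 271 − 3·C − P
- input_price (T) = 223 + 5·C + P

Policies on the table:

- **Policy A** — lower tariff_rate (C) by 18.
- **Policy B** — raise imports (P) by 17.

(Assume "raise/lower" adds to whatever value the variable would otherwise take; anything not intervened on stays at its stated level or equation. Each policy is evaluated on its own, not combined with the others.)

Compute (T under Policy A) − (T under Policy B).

Policy A (C − 18):
  C = 154 − 18 = 136
  P = 111
  T = 223 + 5·136 + 111 = 1014
Policy B (P + 17):
  C = 154
  P = 111 + 17 = 128
  T = 223 + 5·154 + 128 = 1121
T: 1014 − 1121 = -107

-107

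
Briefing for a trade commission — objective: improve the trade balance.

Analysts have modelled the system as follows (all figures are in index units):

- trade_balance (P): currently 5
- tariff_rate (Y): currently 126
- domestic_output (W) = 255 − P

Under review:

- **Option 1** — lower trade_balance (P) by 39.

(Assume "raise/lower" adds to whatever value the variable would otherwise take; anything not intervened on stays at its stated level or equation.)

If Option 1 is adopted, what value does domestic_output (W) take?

289

Option 1 (P − 39):
  P = 5 − 39 = -34
  W = 255 − (-34) = 289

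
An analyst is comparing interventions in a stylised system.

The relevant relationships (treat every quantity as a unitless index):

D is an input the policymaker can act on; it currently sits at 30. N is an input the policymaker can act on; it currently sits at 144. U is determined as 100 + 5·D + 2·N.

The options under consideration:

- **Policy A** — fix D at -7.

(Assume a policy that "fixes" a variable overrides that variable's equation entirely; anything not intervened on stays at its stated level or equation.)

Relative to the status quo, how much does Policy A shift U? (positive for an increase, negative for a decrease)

Baseline:
  D = 30
  N = 144
  U = 100 + 5·30 + 2·144 = 538
Policy A (D := -7):
  D = -7
  N = 144
  U = 100 + 5·(-7) + 2·144 = 353
Change in U: 353 − 538 = -185

-185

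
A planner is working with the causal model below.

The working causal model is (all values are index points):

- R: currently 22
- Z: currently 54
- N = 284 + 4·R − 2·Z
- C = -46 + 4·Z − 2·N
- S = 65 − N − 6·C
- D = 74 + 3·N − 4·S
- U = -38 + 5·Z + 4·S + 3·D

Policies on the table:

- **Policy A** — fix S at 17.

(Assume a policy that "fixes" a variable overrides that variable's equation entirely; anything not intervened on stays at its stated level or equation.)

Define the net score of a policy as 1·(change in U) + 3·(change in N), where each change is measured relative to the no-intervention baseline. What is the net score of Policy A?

Baseline:
  R = 22
  Z = 54
  N = 284 + 4·22 − 2·54 = 264
  C = -46 + 4·54 − 2·264 = -358
  S = 65 − 264 − 6·(-358) = 1949
  D = 74 + 3·264 − 4·1949 = -6930
  U = -38 + 5·54 + 4·1949 + 3·(-6930) = -12762
Policy A (S := 17):
  R = 22
  Z = 54
  N = 284 + 4·22 − 2·54 = 264
  C = -46 + 4·54 − 2·264 = -358
  S = 17
  D = 74 + 3·264 − 4·17 = 798
  U = -38 + 5·54 + 4·17 + 3·798 = 2694
ΔU = 2694 − (-12762) = 15456; ΔN = 264 − 264 = 0
Score = 1·15456 + 3·0 = 15456

15456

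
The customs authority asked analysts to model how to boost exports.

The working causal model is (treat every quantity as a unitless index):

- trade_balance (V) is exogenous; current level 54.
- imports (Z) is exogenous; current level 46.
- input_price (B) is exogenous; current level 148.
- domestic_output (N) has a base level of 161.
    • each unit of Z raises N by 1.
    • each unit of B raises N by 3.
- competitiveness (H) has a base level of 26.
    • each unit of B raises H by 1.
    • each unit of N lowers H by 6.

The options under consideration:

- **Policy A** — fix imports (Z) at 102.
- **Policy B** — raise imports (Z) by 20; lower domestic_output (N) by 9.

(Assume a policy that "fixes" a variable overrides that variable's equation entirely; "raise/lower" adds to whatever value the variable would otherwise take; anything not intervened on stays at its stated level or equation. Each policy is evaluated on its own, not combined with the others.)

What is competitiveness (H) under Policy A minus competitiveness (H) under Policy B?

-270

Policy A (Z := 102):
  Z = 102
  B = 148
  N = 161 + 102 + 3·148 = 707
  H = 26 + 148 − 6·707 = -4068
Policy B (Z + 20, N − 9):
  Z = 46 + 20 = 66
  B = 148
  N = 161 + 66 + 3·148 (−9 from intervention) = 662
  H = 26 + 148 − 6·662 = -3798
H: -4068 − (-3798) = -270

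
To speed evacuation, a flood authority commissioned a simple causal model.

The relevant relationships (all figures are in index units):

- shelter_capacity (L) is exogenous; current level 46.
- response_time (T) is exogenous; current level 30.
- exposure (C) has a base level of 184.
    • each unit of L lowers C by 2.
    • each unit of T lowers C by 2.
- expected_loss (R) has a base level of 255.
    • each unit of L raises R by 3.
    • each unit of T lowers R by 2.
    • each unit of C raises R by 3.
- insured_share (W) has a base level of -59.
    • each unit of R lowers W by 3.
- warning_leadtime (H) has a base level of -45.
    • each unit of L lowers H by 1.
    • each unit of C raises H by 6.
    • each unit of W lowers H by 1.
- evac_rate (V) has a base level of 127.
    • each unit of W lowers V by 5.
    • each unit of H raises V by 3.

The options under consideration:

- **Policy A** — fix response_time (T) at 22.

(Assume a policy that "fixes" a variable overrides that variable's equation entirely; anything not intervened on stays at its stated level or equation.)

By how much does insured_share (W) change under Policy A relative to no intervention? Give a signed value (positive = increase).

-192

Baseline:
  L = 46
  T = 30
  C = 184 − 2·46 − 2·30 = 32
  R = 255 + 3·46 − 2·30 + 3·32 = 429
  W = -59 − 3·429 = -1346
Policy A (T := 22):
  L = 46
  T = 22
  C = 184 − 2·46 − 2·22 = 48
  R = 255 + 3·46 − 2·22 + 3·48 = 493
  W = -59 − 3·493 = -1538
Change in W: -1538 − (-1346) = -192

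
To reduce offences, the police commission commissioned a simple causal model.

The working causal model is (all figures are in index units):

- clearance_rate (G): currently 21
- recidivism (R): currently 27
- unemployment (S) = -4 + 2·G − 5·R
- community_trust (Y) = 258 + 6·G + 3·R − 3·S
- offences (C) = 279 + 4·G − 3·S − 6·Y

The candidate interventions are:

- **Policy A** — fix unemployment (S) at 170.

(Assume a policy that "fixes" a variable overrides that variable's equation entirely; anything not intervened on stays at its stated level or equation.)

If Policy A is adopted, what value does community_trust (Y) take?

Policy A (S := 170):
  G = 21
  R = 27
  S = 170
  Y = 258 + 6·21 + 3·27 − 3·170 = -45

-45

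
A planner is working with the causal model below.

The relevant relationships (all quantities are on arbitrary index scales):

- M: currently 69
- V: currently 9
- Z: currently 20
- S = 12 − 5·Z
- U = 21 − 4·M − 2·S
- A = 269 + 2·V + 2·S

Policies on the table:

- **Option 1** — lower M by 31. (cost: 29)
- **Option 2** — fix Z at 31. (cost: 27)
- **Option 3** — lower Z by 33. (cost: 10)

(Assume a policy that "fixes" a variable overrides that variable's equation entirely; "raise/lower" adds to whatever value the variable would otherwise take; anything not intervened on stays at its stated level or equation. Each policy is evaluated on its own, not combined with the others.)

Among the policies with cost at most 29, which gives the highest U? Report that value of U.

45

Option 1 (M − 31):
  M = 69 − 31 = 38
  Z = 20
  S = 12 − 5·20 = -88
  U = 21 − 4·38 − 2·(-88) = 45
Option 2 (Z := 31):
  M = 69
  Z = 31
  S = 12 − 5·31 = -143
  U = 21 − 4·69 − 2·(-143) = 31
Option 3 (Z − 33):
  M = 69
  Z = 20 − 33 = -13
  S = 12 − 5·(-13) = 77
  U = 21 − 4·69 − 2·77 = -409
Comparing — Option 1: U=45, Option 2: U=31, Option 3: U=-409. Highest is 45 (Option 1).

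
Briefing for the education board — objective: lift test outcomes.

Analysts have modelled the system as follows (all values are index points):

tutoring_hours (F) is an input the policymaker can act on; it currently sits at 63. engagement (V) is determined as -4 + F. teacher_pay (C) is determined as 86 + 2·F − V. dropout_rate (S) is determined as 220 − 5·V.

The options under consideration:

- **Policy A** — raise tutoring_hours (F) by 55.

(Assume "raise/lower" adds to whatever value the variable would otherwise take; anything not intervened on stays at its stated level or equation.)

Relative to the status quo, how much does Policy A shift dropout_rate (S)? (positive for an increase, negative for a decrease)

-275

Baseline:
  F = 63
  V = -4 + 63 = 59
  S = 220 − 5·59 = -75
Policy A (F + 55):
  F = 63 + 55 = 118
  V = -4 + 118 = 114
  S = 220 − 5·114 = -350
Change in S: -350 − (-75) = -275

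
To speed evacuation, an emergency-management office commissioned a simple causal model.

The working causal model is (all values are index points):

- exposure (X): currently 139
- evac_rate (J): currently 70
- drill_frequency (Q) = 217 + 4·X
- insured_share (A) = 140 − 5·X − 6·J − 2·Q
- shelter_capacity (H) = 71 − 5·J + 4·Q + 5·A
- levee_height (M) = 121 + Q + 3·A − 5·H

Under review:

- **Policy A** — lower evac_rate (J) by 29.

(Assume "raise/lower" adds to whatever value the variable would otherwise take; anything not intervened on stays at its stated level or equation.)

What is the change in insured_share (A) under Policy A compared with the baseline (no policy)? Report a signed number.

174

Baseline:
  X = 139
  J = 70
  Q = 217 + 4·139 = 773
  A = 140 − 5·139 − 6·70 − 2·773 = -2521
Policy A (J − 29):
  X = 139
  J = 70 − 29 = 41
  Q = 217 + 4·139 = 773
  A = 140 − 5·139 − 6·41 − 2·773 = -2347
Change in A: -2347 − (-2521) = 174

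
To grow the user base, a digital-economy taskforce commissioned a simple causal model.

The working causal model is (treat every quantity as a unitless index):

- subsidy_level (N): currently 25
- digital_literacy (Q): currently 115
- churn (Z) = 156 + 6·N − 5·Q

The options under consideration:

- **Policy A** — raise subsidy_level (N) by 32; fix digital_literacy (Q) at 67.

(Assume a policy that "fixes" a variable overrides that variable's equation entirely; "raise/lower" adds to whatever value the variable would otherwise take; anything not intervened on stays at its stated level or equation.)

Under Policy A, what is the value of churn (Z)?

Policy A (N + 32, Q := 67):
  N = 25 + 32 = 57
  Q = 67
  Z = 156 + 6·57 − 5·67 = 163

163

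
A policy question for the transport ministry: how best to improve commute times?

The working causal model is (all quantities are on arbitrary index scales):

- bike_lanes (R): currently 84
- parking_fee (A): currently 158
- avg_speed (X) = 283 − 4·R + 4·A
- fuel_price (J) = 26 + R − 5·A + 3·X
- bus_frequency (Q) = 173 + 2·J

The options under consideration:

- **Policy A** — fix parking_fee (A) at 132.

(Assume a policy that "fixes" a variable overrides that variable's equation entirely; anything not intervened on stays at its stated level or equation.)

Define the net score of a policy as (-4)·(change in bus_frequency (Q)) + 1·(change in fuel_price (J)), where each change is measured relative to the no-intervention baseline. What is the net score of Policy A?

Baseline:
  R = 84
  A = 158
  X = 283 − 4·84 + 4·158 = 579
  J = 26 + 84 − 5·158 + 3·579 = 1057
  Q = 173 + 2·1057 = 2287
Policy A (A := 132):
  R = 84
  A = 132
  X = 283 − 4·84 + 4·132 = 475
  J = 26 + 84 − 5·132 + 3·475 = 875
  Q = 173 + 2·875 = 1923
ΔQ = 1923 − 2287 = -364; ΔJ = 875 − 1057 = -182
Score = (-4)·(-364) + 1·(-182) = 1274

1274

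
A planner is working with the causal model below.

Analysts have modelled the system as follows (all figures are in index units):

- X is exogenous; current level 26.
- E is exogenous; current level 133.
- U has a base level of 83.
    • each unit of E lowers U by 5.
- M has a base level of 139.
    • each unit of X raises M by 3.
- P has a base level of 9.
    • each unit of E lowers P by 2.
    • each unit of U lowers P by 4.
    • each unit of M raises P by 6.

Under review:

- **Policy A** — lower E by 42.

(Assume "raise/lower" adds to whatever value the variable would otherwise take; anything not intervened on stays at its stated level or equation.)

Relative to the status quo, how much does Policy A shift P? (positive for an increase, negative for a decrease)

Baseline:
  X = 26
  E = 133
  U = 83 − 5·133 = -582
  M = 139 + 3·26 = 217
  P = 9 − 2·133 − 4·(-582) + 6·217 = 3373
Policy A (E − 42):
  X = 26
  E = 133 − 42 = 91
  U = 83 − 5·91 = -372
  M = 139 + 3·26 = 217
  P = 9 − 2·91 − 4·(-372) + 6·217 = 2617
Change in P: 2617 − 3373 = -756

-756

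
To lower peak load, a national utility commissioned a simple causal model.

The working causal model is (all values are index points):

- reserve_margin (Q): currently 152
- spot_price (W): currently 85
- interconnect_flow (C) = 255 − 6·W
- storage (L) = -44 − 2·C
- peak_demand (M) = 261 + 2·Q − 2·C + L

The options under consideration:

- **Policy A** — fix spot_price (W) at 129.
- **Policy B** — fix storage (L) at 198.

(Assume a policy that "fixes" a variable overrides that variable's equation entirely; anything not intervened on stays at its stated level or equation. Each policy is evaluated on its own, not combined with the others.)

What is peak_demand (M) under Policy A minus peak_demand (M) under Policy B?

Policy A (W := 129):
  Q = 152
  W = 129
  C = 255 − 6·129 = -519
  L = -44 − 2·(-519) = 994
  M = 261 + 2·152 − 2·(-519) + 994 = 2597
Policy B (L := 198):
  Q = 152
  W = 85
  C = 255 − 6·85 = -255
  L = 198
  M = 261 + 2·152 − 2·(-255) + 198 = 1273
M: 2597 − 1273 = 1324

1324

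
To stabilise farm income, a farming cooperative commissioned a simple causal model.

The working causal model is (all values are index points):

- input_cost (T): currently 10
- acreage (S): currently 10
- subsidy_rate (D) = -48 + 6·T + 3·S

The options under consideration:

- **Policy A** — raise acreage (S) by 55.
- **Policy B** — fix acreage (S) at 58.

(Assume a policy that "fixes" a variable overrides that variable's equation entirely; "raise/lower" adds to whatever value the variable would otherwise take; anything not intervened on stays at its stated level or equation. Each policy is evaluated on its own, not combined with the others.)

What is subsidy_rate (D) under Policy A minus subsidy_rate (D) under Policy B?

Policy A (S + 55):
  T = 10
  S = 10 + 55 = 65
  D = -48 + 6·10 + 3·65 = 207
Policy B (S := 58):
  T = 10
  S = 58
  D = -48 + 6·10 + 3·58 = 186
D: 207 − 186 = 21

21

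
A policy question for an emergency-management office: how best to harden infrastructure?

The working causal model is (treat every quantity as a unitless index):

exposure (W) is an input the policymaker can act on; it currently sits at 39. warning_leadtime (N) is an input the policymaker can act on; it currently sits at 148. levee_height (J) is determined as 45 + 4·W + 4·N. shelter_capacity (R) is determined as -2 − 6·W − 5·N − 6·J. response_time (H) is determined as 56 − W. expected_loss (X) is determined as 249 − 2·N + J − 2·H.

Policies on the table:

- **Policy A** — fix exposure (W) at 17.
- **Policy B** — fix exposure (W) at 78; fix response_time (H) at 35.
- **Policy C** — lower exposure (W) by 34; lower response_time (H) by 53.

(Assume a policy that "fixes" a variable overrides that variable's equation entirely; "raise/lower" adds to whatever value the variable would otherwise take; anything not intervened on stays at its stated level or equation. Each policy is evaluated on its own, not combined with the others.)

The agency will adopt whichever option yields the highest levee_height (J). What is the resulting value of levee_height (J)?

949

Policy A (W := 17):
  W = 17
  N = 148
  J = 45 + 4·17 + 4·148 = 705
Policy B (W := 78, H := 35):
  W = 78
  N = 148
  J = 45 + 4·78 + 4·148 = 949
Policy C (W − 34, H − 53):
  W = 39 − 34 = 5
  N = 148
  J = 45 + 4·5 + 4·148 = 657
Comparing — Policy A: J=705, Policy B: J=949, Policy C: J=657. Highest is 949 (Policy B).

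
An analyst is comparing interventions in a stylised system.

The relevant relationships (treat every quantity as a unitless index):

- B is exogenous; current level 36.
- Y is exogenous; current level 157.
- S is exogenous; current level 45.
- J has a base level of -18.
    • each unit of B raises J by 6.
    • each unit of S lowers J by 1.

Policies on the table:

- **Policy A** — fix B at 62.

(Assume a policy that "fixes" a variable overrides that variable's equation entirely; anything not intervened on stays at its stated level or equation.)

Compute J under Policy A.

Policy A (B := 62):
  B = 62
  S = 45
  J = -18 + 6·62 − 45 = 309

309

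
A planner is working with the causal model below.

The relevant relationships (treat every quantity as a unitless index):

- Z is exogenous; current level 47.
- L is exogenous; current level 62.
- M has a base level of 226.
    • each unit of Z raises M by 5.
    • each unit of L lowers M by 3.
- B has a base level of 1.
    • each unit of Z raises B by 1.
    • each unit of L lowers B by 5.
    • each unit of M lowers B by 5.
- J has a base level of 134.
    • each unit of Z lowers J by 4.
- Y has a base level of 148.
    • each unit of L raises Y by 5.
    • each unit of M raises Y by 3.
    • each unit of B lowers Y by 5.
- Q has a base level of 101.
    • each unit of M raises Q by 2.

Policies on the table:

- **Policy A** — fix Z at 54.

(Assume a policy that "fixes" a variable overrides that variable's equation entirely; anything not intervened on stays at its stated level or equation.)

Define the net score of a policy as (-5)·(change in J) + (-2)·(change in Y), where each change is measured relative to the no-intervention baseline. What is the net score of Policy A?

-1750

Baseline:
  Z = 47
  L = 62
  M = 226 + 5·47 − 3·62 = 275
  B = 1 + 47 − 5·62 − 5·275 = -1637
  J = 134 − 4·47 = -54
  Y = 148 + 5·62 + 3·275 − 5·(-1637) = 9468
Policy A (Z := 54):
  Z = 54
  L = 62
  M = 226 + 5·54 − 3·62 = 310
  B = 1 + 54 − 5·62 − 5·310 = -1805
  J = 134 − 4·54 = -82
  Y = 148 + 5·62 + 3·310 − 5·(-1805) = 10413
ΔJ = -82 − (-54) = -28; ΔY = 10413 − 9468 = 945
Score = (-5)·(-28) + (-2)·945 = -1750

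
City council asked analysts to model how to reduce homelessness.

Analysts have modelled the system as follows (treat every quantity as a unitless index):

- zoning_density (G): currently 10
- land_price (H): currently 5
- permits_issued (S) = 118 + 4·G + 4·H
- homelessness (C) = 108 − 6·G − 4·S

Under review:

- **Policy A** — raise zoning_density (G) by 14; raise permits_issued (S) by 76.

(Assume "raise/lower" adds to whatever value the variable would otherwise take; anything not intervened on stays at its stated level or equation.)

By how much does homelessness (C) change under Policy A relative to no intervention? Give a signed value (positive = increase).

Baseline:
  G = 10
  H = 5
  S = 118 + 4·10 + 4·5 = 178
  C = 108 − 6·10 − 4·178 = -664
Policy A (G + 14, S + 76):
  G = 10 + 14 = 24
  H = 5
  S = 118 + 4·24 + 4·5 (+76 from intervention) = 310
  C = 108 − 6·24 − 4·310 = -1276
Change in C: -1276 − (-664) = -612

-612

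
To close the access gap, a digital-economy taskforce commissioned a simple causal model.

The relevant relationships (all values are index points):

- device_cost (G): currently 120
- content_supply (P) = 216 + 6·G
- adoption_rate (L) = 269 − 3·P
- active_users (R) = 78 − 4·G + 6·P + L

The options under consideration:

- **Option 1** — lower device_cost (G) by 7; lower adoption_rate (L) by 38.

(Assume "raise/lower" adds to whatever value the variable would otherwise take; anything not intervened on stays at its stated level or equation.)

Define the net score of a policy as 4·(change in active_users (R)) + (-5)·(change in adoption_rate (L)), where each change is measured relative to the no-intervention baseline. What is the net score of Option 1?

Baseline:
  G = 120
  P = 216 + 6·120 = 936
  L = 269 − 3·936 = -2539
  R = 78 − 4·120 + 6·936 + (-2539) = 2675
Option 1 (G − 7, L − 38):
  G = 120 − 7 = 113
  P = 216 + 6·113 = 894
  L = 269 − 3·894 (−38 from intervention) = -2451
  R = 78 − 4·113 + 6·894 + (-2451) = 2539
ΔR = 2539 − 2675 = -136; ΔL = -2451 − (-2539) = 88
Score = 4·(-136) + (-5)·88 = -984

-984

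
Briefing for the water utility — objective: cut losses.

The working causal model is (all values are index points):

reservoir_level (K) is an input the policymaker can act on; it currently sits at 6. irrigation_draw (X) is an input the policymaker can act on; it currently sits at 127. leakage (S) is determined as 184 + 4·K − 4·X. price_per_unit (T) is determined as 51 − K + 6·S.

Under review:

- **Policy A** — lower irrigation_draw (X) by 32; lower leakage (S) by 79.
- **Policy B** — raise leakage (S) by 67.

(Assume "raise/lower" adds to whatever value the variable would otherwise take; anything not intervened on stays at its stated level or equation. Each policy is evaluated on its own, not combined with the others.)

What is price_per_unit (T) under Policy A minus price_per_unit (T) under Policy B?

Policy A (X − 32, S − 79):
  K = 6
  X = 127 − 32 = 95
  S = 184 + 4·6 − 4·95 (−79 from intervention) = -251
  T = 51 − 6 + 6·(-251) = -1461
Policy B (S + 67):
  K = 6
  X = 127
  S = 184 + 4·6 − 4·127 (+67 from intervention) = -233
  T = 51 − 6 + 6·(-233) = -1353
T: -1461 − (-1353) = -108

-108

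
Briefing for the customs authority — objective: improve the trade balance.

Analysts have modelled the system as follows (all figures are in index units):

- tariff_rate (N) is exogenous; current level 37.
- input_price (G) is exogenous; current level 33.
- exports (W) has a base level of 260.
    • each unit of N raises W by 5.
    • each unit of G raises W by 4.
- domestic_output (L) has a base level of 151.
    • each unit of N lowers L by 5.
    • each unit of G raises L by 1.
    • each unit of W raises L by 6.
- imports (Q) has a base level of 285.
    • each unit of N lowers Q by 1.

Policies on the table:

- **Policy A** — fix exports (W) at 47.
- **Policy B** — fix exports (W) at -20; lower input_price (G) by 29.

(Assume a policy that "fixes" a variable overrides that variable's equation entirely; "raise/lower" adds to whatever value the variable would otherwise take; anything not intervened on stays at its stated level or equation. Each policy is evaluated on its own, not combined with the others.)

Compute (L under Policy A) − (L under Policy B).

431

Policy A (W := 47):
  N = 37
  G = 33
  W = 47
  L = 151 − 5·37 + 33 + 6·47 = 281
Policy B (W := -20, G − 29):
  N = 37
  G = 33 − 29 = 4
  W = -20
  L = 151 − 5·37 + 4 + 6·(-20) = -150
L: 281 − (-150) = 431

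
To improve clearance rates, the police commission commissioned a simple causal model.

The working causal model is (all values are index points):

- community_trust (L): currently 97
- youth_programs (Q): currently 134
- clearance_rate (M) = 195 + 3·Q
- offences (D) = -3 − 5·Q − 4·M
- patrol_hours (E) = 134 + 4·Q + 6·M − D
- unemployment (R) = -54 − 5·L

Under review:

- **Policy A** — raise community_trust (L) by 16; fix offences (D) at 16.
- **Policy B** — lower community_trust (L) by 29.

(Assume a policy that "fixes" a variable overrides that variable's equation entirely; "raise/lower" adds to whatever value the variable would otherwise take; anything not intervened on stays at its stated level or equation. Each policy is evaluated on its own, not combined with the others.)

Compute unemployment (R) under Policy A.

Policy A (L + 16, D := 16):
  L = 97 + 16 = 113
  R = -54 − 5·113 = -619

-619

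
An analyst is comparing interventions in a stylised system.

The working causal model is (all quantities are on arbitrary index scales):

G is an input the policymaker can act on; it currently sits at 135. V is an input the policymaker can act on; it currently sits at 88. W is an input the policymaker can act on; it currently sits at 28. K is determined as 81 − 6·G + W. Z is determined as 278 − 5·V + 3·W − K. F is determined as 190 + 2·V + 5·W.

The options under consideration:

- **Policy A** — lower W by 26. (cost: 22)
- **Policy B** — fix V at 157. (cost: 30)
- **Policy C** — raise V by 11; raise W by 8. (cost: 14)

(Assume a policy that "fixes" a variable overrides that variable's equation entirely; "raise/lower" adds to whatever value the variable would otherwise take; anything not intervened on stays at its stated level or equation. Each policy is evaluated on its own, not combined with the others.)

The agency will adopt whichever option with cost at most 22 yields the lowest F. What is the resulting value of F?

376

Policy A (W − 26):
  V = 88
  W = 28 − 26 = 2
  F = 190 + 2·88 + 5·2 = 376
Policy C (V + 11, W + 8):
  V = 88 + 11 = 99
  W = 28 + 8 = 36
  F = 190 + 2·99 + 5·36 = 568
Comparing — Policy A: F=376, Policy C: F=568. Lowest is 376 (Policy A).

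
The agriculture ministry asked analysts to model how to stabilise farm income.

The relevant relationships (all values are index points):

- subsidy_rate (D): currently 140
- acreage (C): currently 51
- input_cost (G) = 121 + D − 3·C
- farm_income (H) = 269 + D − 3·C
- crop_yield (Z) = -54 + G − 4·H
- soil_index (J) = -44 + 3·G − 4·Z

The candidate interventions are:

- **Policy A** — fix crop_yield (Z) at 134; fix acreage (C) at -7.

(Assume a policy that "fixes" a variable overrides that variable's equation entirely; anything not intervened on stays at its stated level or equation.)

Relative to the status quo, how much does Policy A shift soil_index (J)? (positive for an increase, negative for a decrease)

-3894

Baseline:
  D = 140
  C = 51
  G = 121 + 140 − 3·51 = 108
  H = 269 + 140 − 3·51 = 256
  Z = -54 + 108 − 4·256 = -970
  J = -44 + 3·108 − 4·(-970) = 4160
Policy A (Z := 134, C := -7):
  D = 140
  C = -7
  G = 121 + 140 − 3·(-7) = 282
  H = 269 + 140 − 3·(-7) = 430
  Z = 134
  J = -44 + 3·282 − 4·134 = 266
Change in J: 266 − 4160 = -3894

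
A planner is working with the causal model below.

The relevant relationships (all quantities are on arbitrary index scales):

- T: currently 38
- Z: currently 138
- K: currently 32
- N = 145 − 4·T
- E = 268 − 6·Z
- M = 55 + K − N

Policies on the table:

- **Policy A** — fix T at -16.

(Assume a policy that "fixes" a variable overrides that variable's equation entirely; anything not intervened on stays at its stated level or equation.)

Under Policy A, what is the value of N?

209

Policy A (T := -16):
  T = -16
  N = 145 − 4·(-16) = 209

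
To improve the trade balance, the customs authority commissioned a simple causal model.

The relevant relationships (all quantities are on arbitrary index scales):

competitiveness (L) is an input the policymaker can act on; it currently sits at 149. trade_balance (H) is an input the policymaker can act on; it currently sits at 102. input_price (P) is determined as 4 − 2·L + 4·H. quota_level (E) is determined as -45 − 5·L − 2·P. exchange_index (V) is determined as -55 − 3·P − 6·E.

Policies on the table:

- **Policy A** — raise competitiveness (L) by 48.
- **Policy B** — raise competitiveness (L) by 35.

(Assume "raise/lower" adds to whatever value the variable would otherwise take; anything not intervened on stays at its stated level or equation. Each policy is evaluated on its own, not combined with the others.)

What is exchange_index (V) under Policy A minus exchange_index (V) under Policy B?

Policy A (L + 48):
  L = 149 + 48 = 197
  H = 102
  P = 4 − 2·197 + 4·102 = 18
  E = -45 − 5·197 − 2·18 = -1066
  V = -55 − 3·18 − 6·(-1066) = 6287
Policy B (L + 35):
  L = 149 + 35 = 184
  H = 102
  P = 4 − 2·184 + 4·102 = 44
  E = -45 − 5·184 − 2·44 = -1053
  V = -55 − 3·44 − 6·(-1053) = 6131
V: 6287 − 6131 = 156

156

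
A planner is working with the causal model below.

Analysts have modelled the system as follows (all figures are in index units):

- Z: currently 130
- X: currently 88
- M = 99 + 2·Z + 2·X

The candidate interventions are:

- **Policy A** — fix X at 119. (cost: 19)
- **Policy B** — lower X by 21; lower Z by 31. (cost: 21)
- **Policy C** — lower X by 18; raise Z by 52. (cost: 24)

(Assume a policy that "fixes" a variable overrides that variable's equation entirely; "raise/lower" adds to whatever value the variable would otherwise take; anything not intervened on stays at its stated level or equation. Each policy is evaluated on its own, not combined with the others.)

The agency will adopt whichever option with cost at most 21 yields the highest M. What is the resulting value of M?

597

Policy A (X := 119):
  Z = 130
  X = 119
  M = 99 + 2·130 + 2·119 = 597
Policy B (X − 21, Z − 31):
  Z = 130 − 31 = 99
  X = 88 − 21 = 67
  M = 99 + 2·99 + 2·67 = 431
Comparing — Policy A: M=597, Policy B: M=431. Highest is 597 (Policy A).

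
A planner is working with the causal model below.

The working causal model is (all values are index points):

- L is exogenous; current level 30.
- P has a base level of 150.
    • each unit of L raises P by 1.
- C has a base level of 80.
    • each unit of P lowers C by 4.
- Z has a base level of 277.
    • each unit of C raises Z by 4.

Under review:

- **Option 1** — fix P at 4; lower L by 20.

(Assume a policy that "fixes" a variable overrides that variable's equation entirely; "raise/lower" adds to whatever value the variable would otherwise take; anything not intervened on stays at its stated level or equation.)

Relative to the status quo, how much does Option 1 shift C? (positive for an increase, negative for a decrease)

704

Baseline:
  L = 30
  P = 150 + 30 = 180
  C = 80 − 4·180 = -640
Option 1 (P := 4, L − 20):
  L = 30 − 20 = 10
  P = 4
  C = 80 − 4·4 = 64
Change in C: 64 − (-640) = 704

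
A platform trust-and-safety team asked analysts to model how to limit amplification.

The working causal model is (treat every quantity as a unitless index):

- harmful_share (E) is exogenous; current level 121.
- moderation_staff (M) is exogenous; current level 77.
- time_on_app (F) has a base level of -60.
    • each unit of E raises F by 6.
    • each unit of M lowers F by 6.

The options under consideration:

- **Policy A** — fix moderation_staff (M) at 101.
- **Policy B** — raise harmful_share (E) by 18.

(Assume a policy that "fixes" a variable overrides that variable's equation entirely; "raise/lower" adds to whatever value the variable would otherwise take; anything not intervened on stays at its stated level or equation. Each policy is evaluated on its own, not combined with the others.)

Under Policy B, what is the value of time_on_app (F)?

312

Policy B (E + 18):
  E = 121 + 18 = 139
  M = 77
  F = -60 + 6·139 − 6·77 = 312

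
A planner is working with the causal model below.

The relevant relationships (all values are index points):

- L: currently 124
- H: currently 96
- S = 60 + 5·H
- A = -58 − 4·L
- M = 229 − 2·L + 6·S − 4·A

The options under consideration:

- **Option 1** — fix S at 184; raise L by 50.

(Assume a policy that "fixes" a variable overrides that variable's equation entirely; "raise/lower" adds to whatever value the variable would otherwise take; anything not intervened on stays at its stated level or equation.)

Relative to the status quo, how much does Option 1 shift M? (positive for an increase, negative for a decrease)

-1436

Baseline:
  L = 124
  H = 96
  S = 60 + 5·96 = 540
  A = -58 − 4·124 = -554
  M = 229 − 2·124 + 6·540 − 4·(-554) = 5437
Option 1 (S := 184, L + 50):
  L = 124 + 50 = 174
  H = 96
  S = 184
  A = -58 − 4·174 = -754
  M = 229 − 2·174 + 6·184 − 4·(-754) = 4001
Change in M: 4001 − 5437 = -1436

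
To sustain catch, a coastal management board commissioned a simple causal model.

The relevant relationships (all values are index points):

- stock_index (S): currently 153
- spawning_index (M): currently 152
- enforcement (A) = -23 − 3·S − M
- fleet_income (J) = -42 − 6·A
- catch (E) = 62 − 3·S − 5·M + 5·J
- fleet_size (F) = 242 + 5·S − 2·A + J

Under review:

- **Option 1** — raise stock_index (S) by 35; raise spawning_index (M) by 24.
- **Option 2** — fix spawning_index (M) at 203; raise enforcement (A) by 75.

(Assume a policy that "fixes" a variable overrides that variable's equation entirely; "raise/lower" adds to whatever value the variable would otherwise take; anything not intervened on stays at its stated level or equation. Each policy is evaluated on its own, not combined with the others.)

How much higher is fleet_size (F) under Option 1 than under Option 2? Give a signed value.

Option 1 (S + 35, M + 24):
  S = 153 + 35 = 188
  M = 152 + 24 = 176
  A = -23 − 3·188 − 176 = -763
  J = -42 − 6·(-763) = 4536
  F = 242 + 5·188 − 2·(-763) + 4536 = 7244
Option 2 (M := 203, A + 75):
  S = 153
  M = 203
  A = -23 − 3·153 − 203 (+75 from intervention) = -610
  J = -42 − 6·(-610) = 3618
  F = 242 + 5·153 − 2·(-610) + 3618 = 5845
F: 7244 − 5845 = 1399

1399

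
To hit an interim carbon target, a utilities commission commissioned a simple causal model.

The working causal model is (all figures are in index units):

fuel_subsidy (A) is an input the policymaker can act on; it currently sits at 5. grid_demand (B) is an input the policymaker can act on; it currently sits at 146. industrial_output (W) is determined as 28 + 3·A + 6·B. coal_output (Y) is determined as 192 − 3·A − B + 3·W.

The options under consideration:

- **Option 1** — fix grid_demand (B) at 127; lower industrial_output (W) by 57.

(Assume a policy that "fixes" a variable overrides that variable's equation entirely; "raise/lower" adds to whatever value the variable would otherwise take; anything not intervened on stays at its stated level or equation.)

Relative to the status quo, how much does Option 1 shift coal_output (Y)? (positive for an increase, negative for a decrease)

Baseline:
  A = 5
  B = 146
  W = 28 + 3·5 + 6·146 = 919
  Y = 192 − 3·5 − 146 + 3·919 = 2788
Option 1 (B := 127, W − 57):
  A = 5
  B = 127
  W = 28 + 3·5 + 6·127 (−57 from intervention) = 748
  Y = 192 − 3·5 − 127 + 3·748 = 2294
Change in Y: 2294 − 2788 = -494

-494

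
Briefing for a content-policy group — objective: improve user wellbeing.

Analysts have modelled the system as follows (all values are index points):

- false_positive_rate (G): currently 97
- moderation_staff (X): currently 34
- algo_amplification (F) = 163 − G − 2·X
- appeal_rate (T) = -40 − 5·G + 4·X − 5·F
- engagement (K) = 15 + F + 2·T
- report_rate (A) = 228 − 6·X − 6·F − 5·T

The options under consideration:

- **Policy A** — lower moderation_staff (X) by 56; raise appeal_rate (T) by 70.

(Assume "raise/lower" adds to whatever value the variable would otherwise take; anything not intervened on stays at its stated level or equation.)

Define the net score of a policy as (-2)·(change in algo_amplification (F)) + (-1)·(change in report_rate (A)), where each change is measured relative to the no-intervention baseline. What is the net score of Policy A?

-3458

Baseline:
  G = 97
  X = 34
  F = 163 − 97 − 2·34 = -2
  T = -40 − 5·97 + 4·34 − 5·(-2) = -379
  A = 228 − 6·34 − 6·(-2) − 5·(-379) = 1931
Policy A (X − 56, T + 70):
  G = 97
  X = 34 − 56 = -22
  F = 163 − 97 − 2·(-22) = 110
  T = -40 − 5·97 + 4·(-22) − 5·110 (+70 from intervention) = -1093
  A = 228 − 6·(-22) − 6·110 − 5·(-1093) = 5165
ΔF = 110 − (-2) = 112; ΔA = 5165 − 1931 = 3234
Score = (-2)·112 + (-1)·3234 = -3458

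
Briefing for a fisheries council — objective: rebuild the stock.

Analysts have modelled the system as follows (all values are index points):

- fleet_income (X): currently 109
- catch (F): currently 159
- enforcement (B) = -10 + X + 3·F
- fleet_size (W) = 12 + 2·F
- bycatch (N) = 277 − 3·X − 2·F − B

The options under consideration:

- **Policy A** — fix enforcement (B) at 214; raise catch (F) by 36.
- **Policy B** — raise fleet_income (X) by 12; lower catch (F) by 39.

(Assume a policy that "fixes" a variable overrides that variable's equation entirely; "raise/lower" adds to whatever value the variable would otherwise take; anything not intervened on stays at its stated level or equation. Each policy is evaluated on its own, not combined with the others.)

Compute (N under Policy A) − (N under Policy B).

143

Policy A (B := 214, F + 36):
  X = 109
  F = 159 + 36 = 195
  B = 214
  N = 277 − 3·109 − 2·195 − 214 = -654
Policy B (X + 12, F − 39):
  X = 109 + 12 = 121
  F = 159 − 39 = 120
  B = -10 + 121 + 3·120 = 471
  N = 277 − 3·121 − 2·120 − 471 = -797
N: -654 − (-797) = 143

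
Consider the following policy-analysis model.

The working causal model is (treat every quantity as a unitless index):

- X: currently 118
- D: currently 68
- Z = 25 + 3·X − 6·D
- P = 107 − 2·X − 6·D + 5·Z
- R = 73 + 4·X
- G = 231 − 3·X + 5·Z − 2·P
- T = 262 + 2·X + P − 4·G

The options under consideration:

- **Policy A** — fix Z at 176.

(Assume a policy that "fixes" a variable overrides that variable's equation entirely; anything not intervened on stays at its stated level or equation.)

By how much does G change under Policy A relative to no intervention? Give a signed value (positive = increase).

Baseline:
  X = 118
  D = 68
  Z = 25 + 3·118 − 6·68 = -29
  P = 107 − 2·118 − 6·68 + 5·(-29) = -682
  G = 231 − 3·118 + 5·(-29) − 2·(-682) = 1096
Policy A (Z := 176):
  X = 118
  D = 68
  Z = 176
  P = 107 − 2·118 − 6·68 + 5·176 = 343
  G = 231 − 3·118 + 5·176 − 2·343 = 71
Change in G: 71 − 1096 = -1025

-1025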